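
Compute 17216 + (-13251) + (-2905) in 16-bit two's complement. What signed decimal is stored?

1060

17216 + (-13251) = 3965 (0000111101111101)
3965 + (-2905) = 1060 (0000010000100100)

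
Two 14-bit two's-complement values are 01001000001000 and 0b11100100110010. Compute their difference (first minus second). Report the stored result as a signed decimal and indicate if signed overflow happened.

6358; no overflow

01001000001000 = 4616 (signed)
0b11100100110010 → 11100100110010 = -1742 (signed)
Subtract via negate-and-add: invert 11100100110010 + 1 = 00011011001110 (i.e. 1742).
  01001000001000
+ 00011011001110
= 01100011010110
Result 01100011010110: MSB = 0 → value 6358.
Both addends (after negating the subtrahend) are non-negative and so is the stored result: no signed overflow.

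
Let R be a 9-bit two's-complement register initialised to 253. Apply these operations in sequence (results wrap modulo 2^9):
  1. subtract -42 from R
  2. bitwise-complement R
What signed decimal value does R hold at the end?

Start: R = 253 = 011111101.
R = 253 − (-42) = 295; wraps to -217 = 100100111
R = NOT 100100111 = 011011000 = 216

216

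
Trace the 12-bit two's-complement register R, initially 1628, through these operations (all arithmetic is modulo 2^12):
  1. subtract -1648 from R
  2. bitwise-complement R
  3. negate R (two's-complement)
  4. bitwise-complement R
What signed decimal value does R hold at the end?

Start: R = 1628 = 011001011100.
R = 1628 − (-1648) = 3276; wraps to -820 = 110011001100
R = NOT 110011001100 = 001100110011 = 819
R = −(819) = -819 = 110011001101
R = NOT 110011001101 = 001100110010 = 818

818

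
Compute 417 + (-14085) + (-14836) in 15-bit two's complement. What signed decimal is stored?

417 + (-14085) = -13668 (100101010011100)
-13668 + (-14836) = -28504 → wraps to 4264 (001000010101000)

4264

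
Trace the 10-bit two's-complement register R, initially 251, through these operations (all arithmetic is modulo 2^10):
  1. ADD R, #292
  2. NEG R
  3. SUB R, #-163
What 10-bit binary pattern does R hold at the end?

1010000100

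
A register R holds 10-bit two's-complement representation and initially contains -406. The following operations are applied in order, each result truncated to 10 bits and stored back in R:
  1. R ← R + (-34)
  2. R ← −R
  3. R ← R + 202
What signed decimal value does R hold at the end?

-382

Start: R = -406 = 1001101010.
R = -406 + (-34) = -440 = 1001001000
R = −(-440) = 440 = 0110111000
R = 440 + 202 = 642; wraps to -382 = 1010000010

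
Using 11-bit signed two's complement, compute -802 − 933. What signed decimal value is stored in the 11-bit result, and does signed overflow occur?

-802 → 10011011110
933 → 01110100101
Subtract via negate-and-add: invert 01110100101 + 1 = 10001011011 (i.e. -933).
  10011011110
+ 10001011011
= 00100111001  (discard carry-out 1)
Result 00100111001: MSB = 0 → value 313.
Both addends (after negating the subtrahend) are negative but the stored result is non-negative: signed overflow. The true value -802 − 933 = -1735 lies outside [-1024, 1023].

313; overflow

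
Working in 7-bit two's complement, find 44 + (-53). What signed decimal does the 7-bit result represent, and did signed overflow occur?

-9; no overflow

44 → 0101100
-53 → 1001011
  0101100
+ 1001011
= 1110111
Result 1110111: MSB = 1 → 119 − 128 = -9.
Addends have opposite signs, so signed overflow cannot occur.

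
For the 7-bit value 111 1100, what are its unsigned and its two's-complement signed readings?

Unsigned: 1111100 = 124.
Signed: MSB=1 → 124 − 128 = -4.

unsigned = 124, signed = -4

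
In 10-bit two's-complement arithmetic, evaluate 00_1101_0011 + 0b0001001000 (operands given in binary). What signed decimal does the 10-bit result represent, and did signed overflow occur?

283; no overflow

00_1101_0011 → 0011010011 = 211 (signed)
0b0001001000 → 0001001000 = 72 (signed)
  0011010011
+ 0001001000
= 0100011011
Result 0100011011: MSB = 0 → value 283.
Both addends are non-negative and so is the stored result: no signed overflow.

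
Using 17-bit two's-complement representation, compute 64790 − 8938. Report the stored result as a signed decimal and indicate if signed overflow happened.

55852; no overflow

64790 → 01111110100010110
8938 → 00010001011101010
Subtract via negate-and-add: invert 00010001011101010 + 1 = 11101110100010110 (i.e. -8938).
  01111110100010110
+ 11101110100010110
= 01101101000101100  (discard carry-out 1)
Result 01101101000101100: MSB = 0 → value 55852.
Addends (after negating the subtrahend) have opposite signs, so signed overflow cannot occur.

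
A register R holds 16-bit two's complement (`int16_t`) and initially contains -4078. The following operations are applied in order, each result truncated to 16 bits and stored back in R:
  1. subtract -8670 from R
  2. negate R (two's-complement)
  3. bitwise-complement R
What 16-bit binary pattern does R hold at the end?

0001000111101111

Start: R = -4078 = 1111000000010010.
R = -4078 − (-8670) = 4592 = 0001000111110000
R = −(4592) = -4592 = 1110111000010000
R = NOT 1110111000010000 = 0001000111101111 = 4591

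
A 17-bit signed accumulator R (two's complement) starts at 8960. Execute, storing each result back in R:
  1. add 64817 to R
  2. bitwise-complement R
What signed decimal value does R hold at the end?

57294

Start: R = 8960 = 00010001100000000.
R = 8960 + 64817 = 73777; wraps to -57295 = 10010000000110001
R = NOT 10010000000110001 = 01101111111001110 = 57294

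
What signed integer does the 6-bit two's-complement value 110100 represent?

MSB is 1, so the value is negative.
Invert: 001011. Add 1: 001100 = 12. So the value is −12.

-12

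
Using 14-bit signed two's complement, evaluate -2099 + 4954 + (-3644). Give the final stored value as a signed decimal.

-789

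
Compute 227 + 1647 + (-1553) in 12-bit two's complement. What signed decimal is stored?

321

227 + 1647 = 1874 (011101010010)
1874 + (-1553) = 321 (000101000001)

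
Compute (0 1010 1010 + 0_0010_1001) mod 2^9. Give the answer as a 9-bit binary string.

011010011

  010101010
+ 000101001
= 011010011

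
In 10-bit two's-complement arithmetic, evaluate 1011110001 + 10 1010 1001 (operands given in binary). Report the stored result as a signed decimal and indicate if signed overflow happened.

1011110001 = -271 (signed)
10 1010 1001 → 1010101001 = -343 (signed)
  1011110001
+ 1010101001
= 0110011010  (discard carry-out 1)
Result 0110011010: MSB = 0 → value 410.
Both addends are negative but the stored result is non-negative: signed overflow. The true value -271 + (-343) = -614 lies outside [-512, 511].

410; overflow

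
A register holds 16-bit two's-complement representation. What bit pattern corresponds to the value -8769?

1101110110111111

|-8769| = 8769 = 0010001001000001 in 16 bits.
Invert the bits: 1101110110111110. Add 1: 1101110110111111.
Check: 1101110110111111 reads as 56767 − 65536 = -8769.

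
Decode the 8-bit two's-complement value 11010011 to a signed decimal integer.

MSB is 1, so the value is negative.
Unsigned reading: 211. Subtract 2^8 = 256: 211 − 256 = -45.

-45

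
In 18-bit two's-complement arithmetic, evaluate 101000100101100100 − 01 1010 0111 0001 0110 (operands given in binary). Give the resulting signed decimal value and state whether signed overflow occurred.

101000100101100100 = -95900 (signed)
01 1010 0111 0001 0110 → 011010011100010110 = 108310 (signed)
Subtract via negate-and-add: invert 011010011100010110 + 1 = 100101100011101010 (i.e. -108310).
  101000100101100100
+ 100101100011101010
= 001110001001001110  (discard carry-out 1)
Result 001110001001001110: MSB = 0 → value 57934.
Both addends (after negating the subtrahend) are negative but the stored result is non-negative: signed overflow. The true value -95900 − 108310 = -204210 lies outside [-131072, 131071].

57934; overflow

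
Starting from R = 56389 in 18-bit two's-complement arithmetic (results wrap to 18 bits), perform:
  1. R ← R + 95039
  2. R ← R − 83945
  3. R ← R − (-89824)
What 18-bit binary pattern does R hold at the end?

100110011001111011

Start: R = 56389 = 001101110001000101.
R = 56389 + 95039 = 151428; wraps to -110716 = 100100111110000100
R = -110716 − 83945 = -194661; wraps to 67483 = 010000011110011011
R = 67483 − (-89824) = 157307; wraps to -104837 = 100110011001111011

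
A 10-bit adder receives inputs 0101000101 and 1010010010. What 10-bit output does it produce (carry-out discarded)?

1111010111

  0101000101
+ 1010010010
= 1111010111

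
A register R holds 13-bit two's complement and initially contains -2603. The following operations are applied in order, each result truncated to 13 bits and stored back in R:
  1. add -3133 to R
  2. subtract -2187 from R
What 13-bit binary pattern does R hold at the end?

Start: R = -2603 = 1010111010101.
R = -2603 + (-3133) = -5736; wraps to 2456 = 0100110011000
R = 2456 − (-2187) = 4643; wraps to -3549 = 1001000100011

1001000100011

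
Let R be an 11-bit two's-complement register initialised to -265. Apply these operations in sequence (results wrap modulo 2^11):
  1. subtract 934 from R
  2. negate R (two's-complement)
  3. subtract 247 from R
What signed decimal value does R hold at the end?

Start: R = -265 = 11011110111.
R = -265 − 934 = -1199; wraps to 849 = 01101010001
R = −(849) = -849 = 10010101111
R = -849 − 247 = -1096; wraps to 952 = 01110111000

952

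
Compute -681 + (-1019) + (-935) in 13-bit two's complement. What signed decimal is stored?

-2635

-681 + (-1019) = -1700 (1100101011100)
-1700 + (-935) = -2635 (1010110110101)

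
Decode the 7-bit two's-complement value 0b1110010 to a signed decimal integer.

MSB is 1, so the value is negative.
Invert: 0001101. Add 1: 0001110 = 14. So the value is −14.

-14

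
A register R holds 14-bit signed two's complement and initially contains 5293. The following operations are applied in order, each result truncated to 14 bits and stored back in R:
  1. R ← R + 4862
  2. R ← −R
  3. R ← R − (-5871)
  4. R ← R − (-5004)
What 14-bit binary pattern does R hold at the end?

Start: R = 5293 = 01010010101101.
R = 5293 + 4862 = 10155; wraps to -6229 = 10011110101011
R = −(-6229) = 6229 = 01100001010101
R = 6229 − (-5871) = 12100; wraps to -4284 = 10111101000100
R = -4284 − (-5004) = 720 = 00001011010000

00001011010000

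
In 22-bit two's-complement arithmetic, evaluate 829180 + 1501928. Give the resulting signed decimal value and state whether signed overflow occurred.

-1863196; overflow

829180 → 0011001010011011111100
1501928 → 0101101110101011101000
  0011001010011011111100
+ 0101101110101011101000
= 1000111001000111100100
Result 1000111001000111100100: MSB = 1 → 2331108 − 4194304 = -1863196.
Both addends are non-negative but the stored result is negative: signed overflow. The true value 829180 + 1501928 = 2331108 lies outside [-2097152, 2097151].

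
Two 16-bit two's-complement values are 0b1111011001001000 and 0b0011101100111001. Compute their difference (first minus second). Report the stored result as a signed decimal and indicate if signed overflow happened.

-17649; no overflow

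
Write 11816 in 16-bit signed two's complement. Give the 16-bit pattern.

0010111000101000

11816 is non-negative, so write it directly in 16 bits: 0010111000101000.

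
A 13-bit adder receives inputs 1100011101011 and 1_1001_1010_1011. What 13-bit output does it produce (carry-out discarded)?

  1100011101011
+ 1100110101011
= 1001010010110  (discard carry-out 1)

1001010010110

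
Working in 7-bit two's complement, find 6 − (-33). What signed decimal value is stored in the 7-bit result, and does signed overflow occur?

39; no overflow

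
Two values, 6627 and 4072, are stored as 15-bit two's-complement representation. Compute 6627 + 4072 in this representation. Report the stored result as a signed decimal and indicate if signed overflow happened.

6627 → 001100111100011
4072 → 000111111101000
  001100111100011
+ 000111111101000
= 010100111001011
Result 010100111001011: MSB = 0 → value 10699.
Both addends are non-negative and so is the stored result: no signed overflow.

10699; no overflow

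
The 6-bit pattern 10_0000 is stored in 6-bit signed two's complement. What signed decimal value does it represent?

MSB is 1, so the value is negative.
Unsigned reading: 32. Subtract 2^6 = 64: 32 − 64 = -32.

-32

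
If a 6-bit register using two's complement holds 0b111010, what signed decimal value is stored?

-6

MSB is 1, so the value is negative.
Unsigned reading: 58. Subtract 2^6 = 64: 58 − 64 = -6.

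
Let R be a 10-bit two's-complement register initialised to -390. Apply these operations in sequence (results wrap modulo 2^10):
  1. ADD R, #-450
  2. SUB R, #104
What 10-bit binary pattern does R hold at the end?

Start: R = -390 = 1001111010.
R = -390 + (-450) = -840; wraps to 184 = 0010111000
R = 184 − 104 = 80 = 0001010000

0001010000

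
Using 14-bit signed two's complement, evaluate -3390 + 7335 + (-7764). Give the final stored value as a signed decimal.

-3819

-3390 + 7335 = 3945 (00111101101001)
3945 + (-7764) = -3819 (11000100010101)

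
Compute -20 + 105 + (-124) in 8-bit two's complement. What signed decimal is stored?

-39

-20 + 105 = 85 (01010101)
85 + (-124) = -39 (11011001)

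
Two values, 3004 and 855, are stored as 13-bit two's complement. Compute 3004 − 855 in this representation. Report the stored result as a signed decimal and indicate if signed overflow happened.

2149; no overflow

3004 → 0101110111100
855 → 0001101010111
Subtract via negate-and-add: invert 0001101010111 + 1 = 1110010101001 (i.e. -855).
  0101110111100
+ 1110010101001
= 0100001100101  (discard carry-out 1)
Result 0100001100101: MSB = 0 → value 2149.
Addends (after negating the subtrahend) have opposite signs, so signed overflow cannot occur.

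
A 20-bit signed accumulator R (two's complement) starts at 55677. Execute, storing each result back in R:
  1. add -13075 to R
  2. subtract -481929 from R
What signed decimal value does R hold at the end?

-524045

Start: R = 55677 = 00001101100101111101.
R = 55677 + (-13075) = 42602 = 00001010011001101010
R = 42602 − (-481929) = 524531; wraps to -524045 = 10000000000011110011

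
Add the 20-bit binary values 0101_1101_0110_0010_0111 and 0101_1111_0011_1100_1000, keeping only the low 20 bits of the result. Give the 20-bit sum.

  01011101011000100111
+ 01011111001111001000
= 10111100100111101111

10111100100111101111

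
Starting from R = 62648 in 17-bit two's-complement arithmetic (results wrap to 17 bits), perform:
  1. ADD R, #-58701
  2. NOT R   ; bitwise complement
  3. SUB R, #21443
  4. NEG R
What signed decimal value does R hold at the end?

25391

Start: R = 62648 = 01111010010111000.
R = 62648 + (-58701) = 3947 = 00000111101101011
R = NOT 00000111101101011 = 11111000010010100 = -3948
R = -3948 − 21443 = -25391 = 11001110011010001
R = −(-25391) = 25391 = 00110001100101111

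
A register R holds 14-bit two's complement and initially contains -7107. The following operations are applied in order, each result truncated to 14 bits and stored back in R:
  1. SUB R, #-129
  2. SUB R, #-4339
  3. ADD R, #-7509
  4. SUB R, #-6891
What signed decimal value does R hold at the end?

Start: R = -7107 = 10010000111101.
R = -7107 − (-129) = -6978 = 10010010111110
R = -6978 − (-4339) = -2639 = 11010110110001
R = -2639 + (-7509) = -10148; wraps to 6236 = 01100001011100
R = 6236 − (-6891) = 13127; wraps to -3257 = 11001101000111

-3257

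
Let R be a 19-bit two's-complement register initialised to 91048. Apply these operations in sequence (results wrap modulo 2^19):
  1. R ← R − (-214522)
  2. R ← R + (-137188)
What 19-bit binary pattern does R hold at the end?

0101001000110111110

Start: R = 91048 = 0010110001110101000.
R = 91048 − (-214522) = 305570; wraps to -218718 = 1001010100110100010
R = -218718 + (-137188) = -355906; wraps to 168382 = 0101001000110111110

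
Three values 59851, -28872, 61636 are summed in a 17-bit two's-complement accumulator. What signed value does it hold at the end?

-38457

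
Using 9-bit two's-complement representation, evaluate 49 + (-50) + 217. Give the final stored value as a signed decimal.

216

49 + (-50) = -1 (111111111)
-1 + 217 = 216 (011011000)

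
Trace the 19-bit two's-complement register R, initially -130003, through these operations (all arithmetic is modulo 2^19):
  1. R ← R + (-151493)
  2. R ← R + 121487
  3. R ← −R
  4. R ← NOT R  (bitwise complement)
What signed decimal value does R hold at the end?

Start: R = -130003 = 1100000010000101101.
R = -130003 + (-151493) = -281496; wraps to 242792 = 0111011010001101000
R = 242792 + 121487 = 364279; wraps to -160009 = 1011000111011110111
R = −(-160009) = 160009 = 0100111000100001001
R = NOT 0100111000100001001 = 1011000111011110110 = -160010

-160010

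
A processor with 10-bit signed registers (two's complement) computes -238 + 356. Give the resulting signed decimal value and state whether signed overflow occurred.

-238 → 1100010010
356 → 0101100100
  1100010010
+ 0101100100
= 0001110110  (discard carry-out 1)
Result 0001110110: MSB = 0 → value 118.
Addends have opposite signs, so signed overflow cannot occur.

118; no overflow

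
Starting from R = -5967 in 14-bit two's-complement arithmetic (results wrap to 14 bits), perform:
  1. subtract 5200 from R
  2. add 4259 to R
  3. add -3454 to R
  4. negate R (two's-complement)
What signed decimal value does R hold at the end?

Start: R = -5967 = 10100010110001.
R = -5967 − 5200 = -11167; wraps to 5217 = 01010001100001
R = 5217 + 4259 = 9476; wraps to -6908 = 10010100000100
R = -6908 + (-3454) = -10362; wraps to 6022 = 01011110000110
R = −(6022) = -6022 = 10100001111010

-6022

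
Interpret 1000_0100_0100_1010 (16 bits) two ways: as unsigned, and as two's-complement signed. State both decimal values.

unsigned = 33866, signed = -31670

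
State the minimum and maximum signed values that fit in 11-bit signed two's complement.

min = -1024, max = 1023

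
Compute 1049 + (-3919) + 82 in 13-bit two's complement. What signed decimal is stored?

1049 + (-3919) = -2870 (1010011001010)
-2870 + 82 = -2788 (1010100011100)

-2788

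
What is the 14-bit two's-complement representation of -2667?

|-2667| = 2667 = 00101001101011 in 14 bits.
Invert the bits: 11010110010100. Add 1: 11010110010101.
Check: 11010110010101 reads as 13717 − 16384 = -2667.

11010110010101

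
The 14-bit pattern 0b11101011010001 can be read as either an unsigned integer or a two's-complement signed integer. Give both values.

unsigned = 15057, signed = -1327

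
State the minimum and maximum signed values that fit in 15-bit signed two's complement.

Minimum: −2^14 = -16384.
Maximum: 2^14 − 1 = 16383.

min = -16384, max = 16383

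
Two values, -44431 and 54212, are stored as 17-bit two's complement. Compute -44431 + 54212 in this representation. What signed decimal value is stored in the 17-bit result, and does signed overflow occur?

9781; no overflow

-44431 → 10101001001110001
54212 → 01101001111000100
  10101001001110001
+ 01101001111000100
= 00010011000110101  (discard carry-out 1)
Result 00010011000110101: MSB = 0 → value 9781.
Addends have opposite signs, so signed overflow cannot occur.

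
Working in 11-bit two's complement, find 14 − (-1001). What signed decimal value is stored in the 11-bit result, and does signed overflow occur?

14 → 00000001110
-1001 → 10000010111
Subtract via negate-and-add: invert 10000010111 + 1 = 01111101001 (i.e. 1001).
  00000001110
+ 01111101001
= 01111110111
Result 01111110111: MSB = 0 → value 1015.
Both addends (after negating the subtrahend) are non-negative and so is the stored result: no signed overflow.

1015; no overflow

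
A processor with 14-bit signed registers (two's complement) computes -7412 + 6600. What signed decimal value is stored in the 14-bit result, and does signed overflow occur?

-812; no overflow

-7412 → 10001100001100
6600 → 01100111001000
  10001100001100
+ 01100111001000
= 11110011010100
Result 11110011010100: MSB = 1 → 15572 − 16384 = -812.
Addends have opposite signs, so signed overflow cannot occur.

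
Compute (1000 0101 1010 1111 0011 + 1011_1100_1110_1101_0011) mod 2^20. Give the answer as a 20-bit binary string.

01000010100111000110

  10000101101011110011
+ 10111100111011010011
= 01000010100111000110  (discard carry-out 1)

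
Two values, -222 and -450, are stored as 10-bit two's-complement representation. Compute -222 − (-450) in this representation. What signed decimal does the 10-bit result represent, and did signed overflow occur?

-222 → 1100100010
-450 → 1000111110
Subtract via negate-and-add: invert 1000111110 + 1 = 0111000010 (i.e. 450).
  1100100010
+ 0111000010
= 0011100100  (discard carry-out 1)
Result 0011100100: MSB = 0 → value 228.
Addends (after negating the subtrahend) have opposite signs, so signed overflow cannot occur.

228; no overflow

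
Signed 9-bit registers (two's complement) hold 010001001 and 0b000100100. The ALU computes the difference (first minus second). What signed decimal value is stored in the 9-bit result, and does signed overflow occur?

101; no overflow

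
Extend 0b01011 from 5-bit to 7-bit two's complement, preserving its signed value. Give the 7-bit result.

0001011

MSB of 01011 is 0; replicate it into the new high bits.
00|01011 → 0001011 (still 11).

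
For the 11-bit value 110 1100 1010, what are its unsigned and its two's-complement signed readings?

Unsigned: 11011001010 = 1738.
Signed: MSB=1 → 1738 − 2048 = -310.

unsigned = 1738, signed = -310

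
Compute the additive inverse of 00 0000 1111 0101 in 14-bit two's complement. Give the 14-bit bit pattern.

11111100001011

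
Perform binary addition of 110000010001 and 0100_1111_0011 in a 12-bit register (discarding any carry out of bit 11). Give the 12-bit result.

000100000100

  110000010001
+ 010011110011
= 000100000100  (discard carry-out 1)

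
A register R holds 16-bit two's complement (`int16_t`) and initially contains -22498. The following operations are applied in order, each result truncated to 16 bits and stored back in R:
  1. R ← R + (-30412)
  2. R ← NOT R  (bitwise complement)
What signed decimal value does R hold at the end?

-12627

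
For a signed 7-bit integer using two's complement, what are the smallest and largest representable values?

Minimum: −2^6 = -64.
Maximum: 2^6 − 1 = 63.

min = -64, max = 63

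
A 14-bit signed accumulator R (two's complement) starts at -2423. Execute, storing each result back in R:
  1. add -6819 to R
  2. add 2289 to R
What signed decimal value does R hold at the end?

-6953

Start: R = -2423 = 11011010001001.
R = -2423 + (-6819) = -9242; wraps to 7142 = 01101111100110
R = 7142 + 2289 = 9431; wraps to -6953 = 10010011010111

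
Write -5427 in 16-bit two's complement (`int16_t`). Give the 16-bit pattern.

1110101011001101

|-5427| = 5427 = 0001010100110011 in 16 bits.
Invert the bits: 1110101011001100. Add 1: 1110101011001101.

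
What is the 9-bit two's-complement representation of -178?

101001110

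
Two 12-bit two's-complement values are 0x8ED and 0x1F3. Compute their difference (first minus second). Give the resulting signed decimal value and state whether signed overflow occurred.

0x8ED = 100011101101 = -1811 (signed)
0x1F3 = 000111110011 = 499 (signed)
Subtract via negate-and-add: invert 000111110011 + 1 = 111000001101 (i.e. -499).
  100011101101
+ 111000001101
= 011011111010  (discard carry-out 1)
Result 011011111010: MSB = 0 → value 1786.
Both addends (after negating the subtrahend) are negative but the stored result is non-negative: signed overflow. The true value -1811 − 499 = -2310 lies outside [-2048, 2047].

1786; overflow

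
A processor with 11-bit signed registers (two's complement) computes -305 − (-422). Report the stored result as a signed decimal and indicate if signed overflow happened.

117; no overflow

-305 → 11011001111
-422 → 11001011010
Subtract via negate-and-add: invert 11001011010 + 1 = 00110100110 (i.e. 422).
  11011001111
+ 00110100110
= 00001110101  (discard carry-out 1)
Result 00001110101: MSB = 0 → value 117.
Addends (after negating the subtrahend) have opposite signs, so signed overflow cannot occur.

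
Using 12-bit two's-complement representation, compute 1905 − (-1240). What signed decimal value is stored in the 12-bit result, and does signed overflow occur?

-951; overflow

1905 → 011101110001
-1240 → 101100101000
Subtract via negate-and-add: invert 101100101000 + 1 = 010011011000 (i.e. 1240).
  011101110001
+ 010011011000
= 110001001001
Result 110001001001: MSB = 1 → 3145 − 4096 = -951.
Both addends (after negating the subtrahend) are non-negative but the stored result is negative: signed overflow. The true value 1905 − (-1240) = 3145 lies outside [-2048, 2047].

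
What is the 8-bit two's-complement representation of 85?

85 is non-negative, so write it directly in 8 bits: 01010101.

01010101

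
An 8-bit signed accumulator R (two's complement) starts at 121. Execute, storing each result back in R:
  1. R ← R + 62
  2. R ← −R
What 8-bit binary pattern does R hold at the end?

01001001

Start: R = 121 = 01111001.
R = 121 + 62 = 183; wraps to -73 = 10110111
R = −(-73) = 73 = 01001001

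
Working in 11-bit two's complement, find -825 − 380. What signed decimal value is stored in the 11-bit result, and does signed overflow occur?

843; overflow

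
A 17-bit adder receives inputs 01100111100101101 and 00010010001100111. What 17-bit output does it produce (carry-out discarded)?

  01100111100101101
+ 00010010001100111
= 01111001110010100

01111001110010100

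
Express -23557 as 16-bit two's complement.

|-23557| = 23557 = 0101110000000101 in 16 bits.
Invert the bits: 1010001111111010. Add 1: 1010001111111011.
Check: 1010001111111011 reads as 41979 − 65536 = -23557.

1010001111111011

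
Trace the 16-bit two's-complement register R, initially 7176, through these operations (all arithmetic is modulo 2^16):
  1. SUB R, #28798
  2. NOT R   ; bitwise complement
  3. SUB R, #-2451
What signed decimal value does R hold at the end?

24072

Start: R = 7176 = 0001110000001000.
R = 7176 − 28798 = -21622 = 1010101110001010
R = NOT 1010101110001010 = 0101010001110101 = 21621
R = 21621 − (-2451) = 24072 = 0101111000001000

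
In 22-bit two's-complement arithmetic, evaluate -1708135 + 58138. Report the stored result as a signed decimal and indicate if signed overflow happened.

-1708135 → 1001011110111110011001
58138 → 0000001110001100011010
  1001011110111110011001
+ 0000001110001100011010
= 1001101101001010110011
Result 1001101101001010110011: MSB = 1 → 2544307 − 4194304 = -1649997.
Addends have opposite signs, so signed overflow cannot occur.

-1649997; no overflow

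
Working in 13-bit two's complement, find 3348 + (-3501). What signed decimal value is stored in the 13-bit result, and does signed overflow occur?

3348 → 0110100010100
-3501 → 1001001010011
  0110100010100
+ 1001001010011
= 1111101100111
Result 1111101100111: MSB = 1 → 8039 − 8192 = -153.
Addends have opposite signs, so signed overflow cannot occur.

-153; no overflow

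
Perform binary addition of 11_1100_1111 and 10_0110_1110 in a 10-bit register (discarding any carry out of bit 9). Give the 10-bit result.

1000111101

  1111001111
+ 1001101110
= 1000111101  (discard carry-out 1)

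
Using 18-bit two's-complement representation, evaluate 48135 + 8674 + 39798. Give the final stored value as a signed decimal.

96607

48135 + 8674 = 56809 (001101110111101001)
56809 + 39798 = 96607 (010111100101011111)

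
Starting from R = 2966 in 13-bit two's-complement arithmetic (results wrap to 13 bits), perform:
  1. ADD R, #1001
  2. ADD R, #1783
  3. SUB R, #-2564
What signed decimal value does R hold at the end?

Start: R = 2966 = 0101110010110.
R = 2966 + 1001 = 3967 = 0111101111111
R = 3967 + 1783 = 5750; wraps to -2442 = 1011001110110
R = -2442 − (-2564) = 122 = 0000001111010

122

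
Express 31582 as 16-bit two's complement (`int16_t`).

31582 is non-negative, so write it directly in 16 bits: 0111101101011110.

0111101101011110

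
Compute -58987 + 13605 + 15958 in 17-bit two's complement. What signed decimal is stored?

-29424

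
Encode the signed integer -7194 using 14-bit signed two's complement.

10001111100110

|-7194| = 7194 = 01110000011010 in 14 bits.
Invert the bits: 10001111100101. Add 1: 10001111100110.
Check: 10001111100110 reads as 9190 − 16384 = -7194.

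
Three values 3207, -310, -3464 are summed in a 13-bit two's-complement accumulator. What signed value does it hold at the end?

3207 + (-310) = 2897 (0101101010001)
2897 + (-3464) = -567 (1110111001001)

-567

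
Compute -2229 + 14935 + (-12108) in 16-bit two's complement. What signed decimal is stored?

598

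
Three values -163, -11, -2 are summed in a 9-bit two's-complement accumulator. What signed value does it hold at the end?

-176

-163 + (-11) = -174 (101010010)
-174 + (-2) = -176 (101010000)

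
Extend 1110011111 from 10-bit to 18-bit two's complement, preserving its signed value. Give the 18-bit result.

111111111110011111

MSB of 1110011111 is 1; replicate it into the new high bits.
11111111|1110011111 → 111111111110011111 (still -97).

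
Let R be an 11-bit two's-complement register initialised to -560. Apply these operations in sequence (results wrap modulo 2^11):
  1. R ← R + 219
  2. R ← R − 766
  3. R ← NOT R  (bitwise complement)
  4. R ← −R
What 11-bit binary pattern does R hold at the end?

01110101110

Start: R = -560 = 10111010000.
R = -560 + 219 = -341 = 11010101011
R = -341 − 766 = -1107; wraps to 941 = 01110101101
R = NOT 01110101101 = 10001010010 = -942
R = −(-942) = 942 = 01110101110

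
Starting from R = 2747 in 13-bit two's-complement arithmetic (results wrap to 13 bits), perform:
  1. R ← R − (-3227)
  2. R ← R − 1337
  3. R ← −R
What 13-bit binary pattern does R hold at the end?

Start: R = 2747 = 0101010111011.
R = 2747 − (-3227) = 5974; wraps to -2218 = 1011101010110
R = -2218 − 1337 = -3555 = 1001000011101
R = −(-3555) = 3555 = 0110111100011

0110111100011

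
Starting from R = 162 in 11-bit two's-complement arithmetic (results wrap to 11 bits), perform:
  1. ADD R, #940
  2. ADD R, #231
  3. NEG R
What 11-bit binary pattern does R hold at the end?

01011001011

Start: R = 162 = 00010100010.
R = 162 + 940 = 1102; wraps to -946 = 10001001110
R = -946 + 231 = -715 = 10100110101
R = −(-715) = 715 = 01011001011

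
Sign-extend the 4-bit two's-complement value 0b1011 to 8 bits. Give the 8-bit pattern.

11111011

MSB of 1011 is 1; replicate it into the new high bits.
1111|1011 → 11111011 (still -5).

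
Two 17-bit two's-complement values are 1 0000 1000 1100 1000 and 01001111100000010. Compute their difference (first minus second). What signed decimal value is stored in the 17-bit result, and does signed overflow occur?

1 0000 1000 1100 1000 → 10000100011001000 = -63288 (signed)
01001111100000010 = 40706 (signed)
Subtract via negate-and-add: invert 01001111100000010 + 1 = 10110000011111110 (i.e. -40706).
  10000100011001000
+ 10110000011111110
= 00110100111000110  (discard carry-out 1)
Result 00110100111000110: MSB = 0 → value 27078.
Both addends (after negating the subtrahend) are negative but the stored result is non-negative: signed overflow. The true value -63288 − 40706 = -103994 lies outside [-65536, 65535].

27078; overflow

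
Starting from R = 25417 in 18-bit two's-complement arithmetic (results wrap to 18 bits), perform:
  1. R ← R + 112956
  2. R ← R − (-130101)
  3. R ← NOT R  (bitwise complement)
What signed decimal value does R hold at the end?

-6331

Start: R = 25417 = 000110001101001001.
R = 25417 + 112956 = 138373; wraps to -123771 = 100001110010000101
R = -123771 − (-130101) = 6330 = 000001100010111010
R = NOT 000001100010111010 = 111110011101000101 = -6331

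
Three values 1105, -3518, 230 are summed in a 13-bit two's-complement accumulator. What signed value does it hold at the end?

1105 + (-3518) = -2413 (1011010010011)
-2413 + 230 = -2183 (1011101111001)

-2183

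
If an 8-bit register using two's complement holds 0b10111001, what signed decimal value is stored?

-71

MSB is 1, so the value is negative.
Unsigned reading: 185. Subtract 2^8 = 256: 185 − 256 = -71.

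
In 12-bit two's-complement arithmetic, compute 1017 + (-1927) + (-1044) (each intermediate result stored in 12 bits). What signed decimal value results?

1017 + (-1927) = -910 (110001110010)
-910 + (-1044) = -1954 (100001011110)

-1954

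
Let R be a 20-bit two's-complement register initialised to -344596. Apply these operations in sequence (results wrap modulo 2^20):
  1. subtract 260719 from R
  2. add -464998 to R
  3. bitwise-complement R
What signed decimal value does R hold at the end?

21736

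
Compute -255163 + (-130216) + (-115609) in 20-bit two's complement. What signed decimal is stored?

-255163 + (-130216) = -385379 (10100001111010011101)
-385379 + (-115609) = -500988 (10000101101100000100)

-500988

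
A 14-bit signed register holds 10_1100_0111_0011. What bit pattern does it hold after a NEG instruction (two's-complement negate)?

01001110001101

Invert: 01001110001100. Add 1: 01001110001101.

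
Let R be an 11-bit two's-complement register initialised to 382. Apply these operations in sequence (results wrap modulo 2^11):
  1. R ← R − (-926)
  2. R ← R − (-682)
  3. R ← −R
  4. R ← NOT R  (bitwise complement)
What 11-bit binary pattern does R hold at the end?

Start: R = 382 = 00101111110.
R = 382 − (-926) = 1308; wraps to -740 = 10100011100
R = -740 − (-682) = -58 = 11111000110
R = −(-58) = 58 = 00000111010
R = NOT 00000111010 = 11111000101 = -59

11111000101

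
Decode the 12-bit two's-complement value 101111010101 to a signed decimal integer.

-1067

MSB is 1, so the value is negative.
Unsigned reading: 3029. Subtract 2^12 = 4096: 3029 − 4096 = -1067.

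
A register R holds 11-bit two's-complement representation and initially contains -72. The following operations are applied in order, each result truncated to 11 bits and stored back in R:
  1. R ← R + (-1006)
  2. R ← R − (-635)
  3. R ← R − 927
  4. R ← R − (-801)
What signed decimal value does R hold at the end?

Start: R = -72 = 11110111000.
R = -72 + (-1006) = -1078; wraps to 970 = 01111001010
R = 970 − (-635) = 1605; wraps to -443 = 11001000101
R = -443 − 927 = -1370; wraps to 678 = 01010100110
R = 678 − (-801) = 1479; wraps to -569 = 10111000111

-569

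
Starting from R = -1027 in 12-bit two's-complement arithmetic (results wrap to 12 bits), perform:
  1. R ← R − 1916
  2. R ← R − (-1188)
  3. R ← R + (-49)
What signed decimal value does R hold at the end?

-1804

Start: R = -1027 = 101111111101.
R = -1027 − 1916 = -2943; wraps to 1153 = 010010000001
R = 1153 − (-1188) = 2341; wraps to -1755 = 100100100101
R = -1755 + (-49) = -1804 = 100011110100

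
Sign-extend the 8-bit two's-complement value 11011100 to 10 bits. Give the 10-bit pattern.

1111011100

MSB of 11011100 is 1; replicate it into the new high bits.
11|11011100 → 1111011100 (still -36).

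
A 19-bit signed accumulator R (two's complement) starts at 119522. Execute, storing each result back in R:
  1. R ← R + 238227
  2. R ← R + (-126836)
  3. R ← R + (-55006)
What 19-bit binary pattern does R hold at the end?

Start: R = 119522 = 0011101001011100010.
R = 119522 + 238227 = 357749; wraps to -166539 = 1010111010101110101
R = -166539 + (-126836) = -293375; wraps to 230913 = 0111000011000000001
R = 230913 + (-55006) = 175907 = 0101010111100100011

0101010111100100011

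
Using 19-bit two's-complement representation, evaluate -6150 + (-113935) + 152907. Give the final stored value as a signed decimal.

32822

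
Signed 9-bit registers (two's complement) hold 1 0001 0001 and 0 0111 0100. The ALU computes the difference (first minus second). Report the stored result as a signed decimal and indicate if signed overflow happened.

157; overflow

1 0001 0001 → 100010001 = -239 (signed)
0 0111 0100 → 001110100 = 116 (signed)
Subtract via negate-and-add: invert 001110100 + 1 = 110001100 (i.e. -116).
  100010001
+ 110001100
= 010011101  (discard carry-out 1)
Result 010011101: MSB = 0 → value 157.
Both addends (after negating the subtrahend) are negative but the stored result is non-negative: signed overflow. The true value -239 − 116 = -355 lies outside [-256, 255].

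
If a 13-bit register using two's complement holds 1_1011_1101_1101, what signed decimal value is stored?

-1059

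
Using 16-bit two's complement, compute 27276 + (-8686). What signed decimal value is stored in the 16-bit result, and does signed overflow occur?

18590; no overflow

27276 → 0110101010001100
-8686 → 1101111000010010
  0110101010001100
+ 1101111000010010
= 0100100010011110  (discard carry-out 1)
Result 0100100010011110: MSB = 0 → value 18590.
Addends have opposite signs, so signed overflow cannot occur.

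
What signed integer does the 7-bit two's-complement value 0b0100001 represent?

33

MSB is 0, so the value is non-negative: 0100001 = 33.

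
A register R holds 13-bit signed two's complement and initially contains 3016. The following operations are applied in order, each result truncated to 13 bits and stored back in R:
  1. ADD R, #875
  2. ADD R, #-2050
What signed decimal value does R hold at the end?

1841

Start: R = 3016 = 0101111001000.
R = 3016 + 875 = 3891 = 0111100110011
R = 3891 + (-2050) = 1841 = 0011100110001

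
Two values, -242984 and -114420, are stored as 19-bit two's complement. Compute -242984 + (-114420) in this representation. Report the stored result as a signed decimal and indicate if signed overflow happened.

166884; overflow

-242984 → 1000100101011011000
-114420 → 1100100000100001100
  1000100101011011000
+ 1100100000100001100
= 0101000101111100100  (discard carry-out 1)
Result 0101000101111100100: MSB = 0 → value 166884.
Both addends are negative but the stored result is non-negative: signed overflow. The true value -242984 + (-114420) = -357404 lies outside [-262144, 262143].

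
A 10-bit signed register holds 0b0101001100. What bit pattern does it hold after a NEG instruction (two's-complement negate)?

1010110100

Invert: 1010110011. Add 1: 1010110100.
Check: 0101001100 = 332, 1010110100 = -332.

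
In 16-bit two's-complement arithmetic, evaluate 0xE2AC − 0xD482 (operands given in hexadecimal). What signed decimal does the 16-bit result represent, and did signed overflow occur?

3626; no overflow

0xE2AC = 1110001010101100 = -7508 (signed)
0xD482 = 1101010010000010 = -11134 (signed)
Subtract via negate-and-add: invert 1101010010000010 + 1 = 0010101101111110 (i.e. 11134).
  1110001010101100
+ 0010101101111110
= 0000111000101010  (discard carry-out 1)
Result 0000111000101010: MSB = 0 → value 3626.
Addends (after negating the subtrahend) have opposite signs, so signed overflow cannot occur.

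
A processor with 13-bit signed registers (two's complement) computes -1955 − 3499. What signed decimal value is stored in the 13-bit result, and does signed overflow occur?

2738; overflow

-1955 → 1100001011101
3499 → 0110110101011
Subtract via negate-and-add: invert 0110110101011 + 1 = 1001001010101 (i.e. -3499).
  1100001011101
+ 1001001010101
= 0101010110010  (discard carry-out 1)
Result 0101010110010: MSB = 0 → value 2738.
Both addends (after negating the subtrahend) are negative but the stored result is non-negative: signed overflow. The true value -1955 − 3499 = -5454 lies outside [-4096, 4095].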